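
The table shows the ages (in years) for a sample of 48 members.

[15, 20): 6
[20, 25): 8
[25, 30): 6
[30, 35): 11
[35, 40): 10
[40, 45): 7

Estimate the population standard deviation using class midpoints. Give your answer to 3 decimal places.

Midpoints: 17.5, 22.5, 27.5, 32.5, 37.5, 42.5
n = 48, Σfm = 1480, mean = 30.8333
Σfm² = 48750
Σf(m − x̄)² = Σfm² − (Σfm)²/n = 48750 − 1480²/48 = 3116.6667
Population variance = 3116.6667 / 48 = 64.9306
Standard deviation = √64.9306 = 8.0579

8.058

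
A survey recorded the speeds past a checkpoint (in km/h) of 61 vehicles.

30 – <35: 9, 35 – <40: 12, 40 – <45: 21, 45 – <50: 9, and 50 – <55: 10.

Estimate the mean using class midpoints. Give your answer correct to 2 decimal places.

42.42

Midpoints: 32.5, 37.5, 42.5, 47.5, 52.5
Σfm = 9×32.5 + 12×37.5 + 21×42.5 + 9×47.5 + 10×52.5 = 2587.5
n = Σf = 61
Mean = 2587.5 / 61 = 42.4180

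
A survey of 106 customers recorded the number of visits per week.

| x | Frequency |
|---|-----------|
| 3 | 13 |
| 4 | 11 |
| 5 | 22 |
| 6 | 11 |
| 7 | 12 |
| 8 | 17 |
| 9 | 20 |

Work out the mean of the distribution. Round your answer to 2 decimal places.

6.22

Values: 3, 4, 5, 6, 7, 8, 9
Σfx = 13×3 + 11×4 + 22×5 + 11×6 + 12×7 + 17×8 + 20×9 = 659
n = Σf = 106
Mean = 659 / 106 = 6.2170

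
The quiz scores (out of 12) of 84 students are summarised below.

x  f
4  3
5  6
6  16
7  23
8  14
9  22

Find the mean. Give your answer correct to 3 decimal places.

Values: 4, 5, 6, 7, 8, 9
Σfx = 3×4 + 6×5 + 16×6 + 23×7 + 14×8 + 22×9 = 609
n = Σf = 84
Mean = 609 / 84 = 7.2500

7.250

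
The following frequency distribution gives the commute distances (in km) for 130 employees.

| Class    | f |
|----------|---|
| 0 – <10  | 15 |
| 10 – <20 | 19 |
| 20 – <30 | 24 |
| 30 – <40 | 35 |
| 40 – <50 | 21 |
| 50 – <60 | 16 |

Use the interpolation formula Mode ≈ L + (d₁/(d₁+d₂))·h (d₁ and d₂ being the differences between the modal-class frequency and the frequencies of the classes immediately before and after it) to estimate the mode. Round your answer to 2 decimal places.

34.40

Modal class: 30 – <40 (highest frequency 35).
d₁ = 35 − 24 = 11, d₂ = 35 − 21 = 14
Mode ≈ 30 + (11/(11+14)) × 10 = 30 + 4.4000 = 34.4000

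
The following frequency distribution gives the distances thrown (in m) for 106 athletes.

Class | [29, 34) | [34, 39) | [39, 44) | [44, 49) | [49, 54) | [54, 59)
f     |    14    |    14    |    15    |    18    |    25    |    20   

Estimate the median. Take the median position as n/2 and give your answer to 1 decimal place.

Cumulative frequencies: 14, 28, 43, 61, 86, 106
n = 106; position = n/2 = 53.
This falls in the class [44, 49): L = 44, F = 43, f = 18, h = 5.
Median ≈ 44 + ((53 − 43) / 18) × 5 = 46.7778

46.8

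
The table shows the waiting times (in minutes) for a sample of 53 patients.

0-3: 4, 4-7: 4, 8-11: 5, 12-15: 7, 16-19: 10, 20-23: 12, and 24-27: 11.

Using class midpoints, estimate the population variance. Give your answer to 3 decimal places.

Midpoints: 1.5, 5.5, 9.5, 13.5, 17.5, 21.5, 25.5
n = 53, Σfm = 883.5, mean = 16.6698
Σfm² = 17619.25
Σf(m − x̄)² = Σfm² − (Σfm)²/n = 17619.25 − 883.5²/53 = 2891.4717
Population variance = 2891.4717 / 53 = 54.5561

54.556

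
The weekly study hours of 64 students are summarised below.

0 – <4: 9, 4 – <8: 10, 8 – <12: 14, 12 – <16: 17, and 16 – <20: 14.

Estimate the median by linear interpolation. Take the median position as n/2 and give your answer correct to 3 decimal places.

Cumulative frequencies: 9, 19, 33, 50, 64
n = 64; position = n/2 = 32.
This falls in the class 8 – <12: L = 8, F = 19, f = 14, h = 4.
Median ≈ 8 + ((32 − 19) / 14) × 4 = 11.7143

11.714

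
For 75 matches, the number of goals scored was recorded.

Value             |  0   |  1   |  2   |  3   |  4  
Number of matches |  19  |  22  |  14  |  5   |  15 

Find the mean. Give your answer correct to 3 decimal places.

1.667

Values: 0, 1, 2, 3, 4
Σfx = 19×0 + 22×1 + 14×2 + 5×3 + 15×4 = 125
n = Σf = 75
Mean = 125 / 75 = 1.6667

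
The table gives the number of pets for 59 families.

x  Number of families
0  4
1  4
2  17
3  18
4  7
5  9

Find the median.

3

Cumulative frequencies: 4, 8, 25, 43, 50, 59
n = 59, so the median is the value in position (n+1)/2 = 30.
Position 30 falls at value 3.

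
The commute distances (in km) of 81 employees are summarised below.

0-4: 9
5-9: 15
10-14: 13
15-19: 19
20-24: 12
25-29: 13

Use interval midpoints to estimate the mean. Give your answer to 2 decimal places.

Midpoints: 2, 7, 12, 17, 22, 27
Σfm = 9×2 + 15×7 + 13×12 + 19×17 + 12×22 + 13×27 = 1217
n = Σf = 81
Mean = 1217 / 81 = 15.0247

15.02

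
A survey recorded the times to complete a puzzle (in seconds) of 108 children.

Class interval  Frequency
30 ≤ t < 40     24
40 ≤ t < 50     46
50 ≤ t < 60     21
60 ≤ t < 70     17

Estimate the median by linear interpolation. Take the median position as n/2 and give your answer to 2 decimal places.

46.52

Cumulative frequencies: 24, 70, 91, 108
n = 108; position = n/2 = 54.
This falls in the class 40 ≤ t < 50: L = 40, F = 24, f = 46, h = 10.
Median ≈ 40 + ((54 − 24) / 46) × 10 = 46.5217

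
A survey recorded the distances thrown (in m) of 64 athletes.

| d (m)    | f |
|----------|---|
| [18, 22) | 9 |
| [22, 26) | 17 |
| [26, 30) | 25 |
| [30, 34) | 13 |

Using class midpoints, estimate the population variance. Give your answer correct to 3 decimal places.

14.609

Midpoints: 20, 24, 28, 32
n = 64, Σfm = 1704, mean = 26.6250
Σfm² = 46304
Σf(m − x̄)² = Σfm² − (Σfm)²/n = 46304 − 1704²/64 = 935.0000
Population variance = 935.0000 / 64 = 14.6094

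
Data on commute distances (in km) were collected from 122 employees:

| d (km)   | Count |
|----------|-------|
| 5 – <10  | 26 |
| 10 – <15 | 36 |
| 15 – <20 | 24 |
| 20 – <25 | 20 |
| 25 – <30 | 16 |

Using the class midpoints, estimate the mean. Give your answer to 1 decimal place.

16.0

Midpoints: 7.5, 12.5, 17.5, 22.5, 27.5
Σfm = 26×7.5 + 36×12.5 + 24×17.5 + 20×22.5 + 16×27.5 = 1955
n = Σf = 122
Mean = 1955 / 122 = 16.0246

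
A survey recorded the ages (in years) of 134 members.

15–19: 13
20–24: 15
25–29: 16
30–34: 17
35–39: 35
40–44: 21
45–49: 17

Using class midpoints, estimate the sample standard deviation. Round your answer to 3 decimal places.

9.209

Midpoints: 17, 22, 27, 32, 37, 42, 47
n = 134, Σfm = 4503, mean = 33.6045
Σfm² = 162601
Σf(m − x̄)² = Σfm² − (Σfm)²/n = 162601 − 4503²/134 = 11280.0373
Sample variance = 11280.0373 / 133 = 84.8123
Standard deviation = √84.8123 = 9.2094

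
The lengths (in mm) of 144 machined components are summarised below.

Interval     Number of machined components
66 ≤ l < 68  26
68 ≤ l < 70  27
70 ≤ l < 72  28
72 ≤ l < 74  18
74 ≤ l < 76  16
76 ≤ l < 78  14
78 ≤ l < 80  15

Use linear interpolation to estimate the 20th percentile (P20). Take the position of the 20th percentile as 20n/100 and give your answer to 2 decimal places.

68.21

Cumulative frequencies: 26, 53, 81, 99, 115, 129, 144
n = 144; position = 20n/100 = 28.8.
This falls in the class 68 ≤ l < 70: L = 68, F = 26, f = 27, h = 2.
20th percentile ≈ 68 + ((28.8 − 26) / 27) × 2 = 68.2074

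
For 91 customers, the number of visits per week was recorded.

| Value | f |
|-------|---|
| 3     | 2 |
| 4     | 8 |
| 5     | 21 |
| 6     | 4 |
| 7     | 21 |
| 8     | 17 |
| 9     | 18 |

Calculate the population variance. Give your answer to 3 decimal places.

3.012

Values: 3, 4, 5, 6, 7, 8, 9
n = 91, Σfx = 612, mean = 6.7253
Σfx² = 4390
Σf(x − x̄)² = Σfx² − (Σfx)²/n = 4390 − 612²/91 = 274.1319
Population variance = 274.1319 / 91 = 3.0124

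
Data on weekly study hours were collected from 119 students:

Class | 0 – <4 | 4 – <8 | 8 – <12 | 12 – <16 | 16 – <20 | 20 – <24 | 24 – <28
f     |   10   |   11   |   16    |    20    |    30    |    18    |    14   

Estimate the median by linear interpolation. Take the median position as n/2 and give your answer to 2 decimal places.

Cumulative frequencies: 10, 21, 37, 57, 87, 105, 119
n = 119; position = n/2 = 59.5.
This falls in the class 16 – <20: L = 16, F = 57, f = 30, h = 4.
Median ≈ 16 + ((59.5 − 57) / 30) × 4 = 16.3333

16.33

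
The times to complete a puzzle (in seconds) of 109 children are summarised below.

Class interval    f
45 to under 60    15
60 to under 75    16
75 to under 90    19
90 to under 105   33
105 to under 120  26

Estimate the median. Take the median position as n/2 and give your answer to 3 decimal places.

92.045

Cumulative frequencies: 15, 31, 50, 83, 109
n = 109; position = n/2 = 54.5.
This falls in the class 90 to under 105: L = 90, F = 50, f = 33, h = 15.
Median ≈ 90 + ((54.5 − 50) / 33) × 15 = 92.0455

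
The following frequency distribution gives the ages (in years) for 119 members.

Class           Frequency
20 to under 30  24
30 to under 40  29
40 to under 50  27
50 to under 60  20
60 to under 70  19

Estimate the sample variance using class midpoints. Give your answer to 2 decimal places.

184.72

Midpoints: 25, 35, 45, 55, 65
n = 119, Σfm = 5165, mean = 43.4034
Σfm² = 245975
Σf(m − x̄)² = Σfm² − (Σfm)²/n = 245975 − 5165²/119 = 21796.6387
Sample variance = 21796.6387 / 118 = 184.7173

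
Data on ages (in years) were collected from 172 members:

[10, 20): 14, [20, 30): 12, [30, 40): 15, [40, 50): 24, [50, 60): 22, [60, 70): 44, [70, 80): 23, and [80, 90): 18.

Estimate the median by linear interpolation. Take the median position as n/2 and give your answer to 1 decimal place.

59.5

Cumulative frequencies: 14, 26, 41, 65, 87, 131, 154, 172
n = 172; position = n/2 = 86.
This falls in the class [50, 60): L = 50, F = 65, f = 22, h = 10.
Median ≈ 50 + ((86 − 65) / 22) × 10 = 59.5455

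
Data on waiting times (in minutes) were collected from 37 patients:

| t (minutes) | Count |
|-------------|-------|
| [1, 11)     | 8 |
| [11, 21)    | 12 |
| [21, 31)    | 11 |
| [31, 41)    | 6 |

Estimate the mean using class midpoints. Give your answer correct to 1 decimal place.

20.1

Midpoints: 6, 16, 26, 36
Σfm = 8×6 + 12×16 + 11×26 + 6×36 = 742
n = Σf = 37
Mean = 742 / 37 = 20.0541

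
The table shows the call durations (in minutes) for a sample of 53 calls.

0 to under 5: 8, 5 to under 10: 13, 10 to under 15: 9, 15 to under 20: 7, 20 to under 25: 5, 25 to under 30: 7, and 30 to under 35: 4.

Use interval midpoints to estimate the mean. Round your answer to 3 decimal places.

14.858

Midpoints: 2.5, 7.5, 12.5, 17.5, 22.5, 27.5, 32.5
Σfm = 8×2.5 + 13×7.5 + 9×12.5 + 7×17.5 + 5×22.5 + 7×27.5 + 4×32.5 = 787.5
n = Σf = 53
Mean = 787.5 / 53 = 14.8585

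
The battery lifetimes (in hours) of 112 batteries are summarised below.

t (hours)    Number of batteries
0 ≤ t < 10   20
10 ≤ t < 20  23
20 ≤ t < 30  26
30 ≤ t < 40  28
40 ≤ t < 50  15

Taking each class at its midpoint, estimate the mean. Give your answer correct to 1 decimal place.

24.6

Midpoints: 5, 15, 25, 35, 45
Σfm = 20×5 + 23×15 + 26×25 + 28×35 + 15×45 = 2750
n = Σf = 112
Mean = 2750 / 112 = 24.5536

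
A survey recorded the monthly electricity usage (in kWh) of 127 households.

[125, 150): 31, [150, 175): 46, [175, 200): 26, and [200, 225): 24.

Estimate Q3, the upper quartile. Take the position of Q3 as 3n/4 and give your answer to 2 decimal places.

192.55

Cumulative frequencies: 31, 77, 103, 127
n = 127; position = 3n/4 = 95.25.
This falls in the class [175, 200): L = 175, F = 77, f = 26, h = 25.
Upper quartile ≈ 175 + ((95.25 − 77) / 26) × 25 = 192.5481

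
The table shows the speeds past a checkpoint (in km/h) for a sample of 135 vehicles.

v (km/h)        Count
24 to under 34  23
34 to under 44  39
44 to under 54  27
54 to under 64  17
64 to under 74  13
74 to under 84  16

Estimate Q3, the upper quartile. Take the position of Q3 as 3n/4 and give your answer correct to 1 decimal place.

61.2

Cumulative frequencies: 23, 62, 89, 106, 119, 135
n = 135; position = 3n/4 = 101.25.
This falls in the class 54 to under 64: L = 54, F = 89, f = 17, h = 10.
Upper quartile ≈ 54 + ((101.25 − 89) / 17) × 10 = 61.2059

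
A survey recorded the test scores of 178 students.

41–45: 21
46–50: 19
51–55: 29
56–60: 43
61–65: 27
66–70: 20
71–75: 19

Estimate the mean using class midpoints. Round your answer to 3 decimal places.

57.831

Midpoints: 43, 48, 53, 58, 63, 68, 73
Σfm = 21×43 + 19×48 + 29×53 + 43×58 + 27×63 + 20×68 + 19×73 = 10294
n = Σf = 178
Mean = 10294 / 178 = 57.8315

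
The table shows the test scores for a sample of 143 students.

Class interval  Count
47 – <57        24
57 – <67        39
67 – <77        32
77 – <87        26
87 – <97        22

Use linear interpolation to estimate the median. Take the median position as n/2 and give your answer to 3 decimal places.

Cumulative frequencies: 24, 63, 95, 121, 143
n = 143; position = n/2 = 71.5.
This falls in the class 67 – <77: L = 67, F = 63, f = 32, h = 10.
Median ≈ 67 + ((71.5 − 63) / 32) × 10 = 69.6562

69.656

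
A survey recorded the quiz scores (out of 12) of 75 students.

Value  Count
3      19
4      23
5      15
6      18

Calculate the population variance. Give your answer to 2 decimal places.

1.23

Values: 3, 4, 5, 6
n = 75, Σfx = 332, mean = 4.4267
Σfx² = 1562
Σf(x − x̄)² = Σfx² − (Σfx)²/n = 1562 − 332²/75 = 92.3467
Population variance = 92.3467 / 75 = 1.2313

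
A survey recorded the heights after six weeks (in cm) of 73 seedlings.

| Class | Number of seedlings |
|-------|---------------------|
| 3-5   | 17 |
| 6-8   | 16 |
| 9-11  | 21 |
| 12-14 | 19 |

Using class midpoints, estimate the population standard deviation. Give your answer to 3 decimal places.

Midpoints: 4, 7, 10, 13
n = 73, Σfm = 637, mean = 8.7260
Σfm² = 6367
Σf(m − x̄)² = Σfm² − (Σfm)²/n = 6367 − 637²/73 = 808.5205
Population variance = 808.5205 / 73 = 11.0756
Standard deviation = √11.0756 = 3.3280

3.328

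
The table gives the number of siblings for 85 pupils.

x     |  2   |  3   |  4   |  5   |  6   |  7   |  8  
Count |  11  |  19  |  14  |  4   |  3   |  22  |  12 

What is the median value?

Cumulative frequencies: 11, 30, 44, 48, 51, 73, 85
n = 85, so the median is the value in position (n+1)/2 = 43.
Position 43 falls at value 4.

4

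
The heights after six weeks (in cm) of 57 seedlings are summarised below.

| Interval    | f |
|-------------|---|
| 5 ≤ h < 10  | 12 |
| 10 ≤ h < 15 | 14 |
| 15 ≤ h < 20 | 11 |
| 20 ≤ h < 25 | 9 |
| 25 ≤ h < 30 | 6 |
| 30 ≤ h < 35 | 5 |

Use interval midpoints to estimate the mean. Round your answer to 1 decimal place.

17.3

Midpoints: 7.5, 12.5, 17.5, 22.5, 27.5, 32.5
Σfm = 12×7.5 + 14×12.5 + 11×17.5 + 9×22.5 + 6×27.5 + 5×32.5 = 987.5
n = Σf = 57
Mean = 987.5 / 57 = 17.3246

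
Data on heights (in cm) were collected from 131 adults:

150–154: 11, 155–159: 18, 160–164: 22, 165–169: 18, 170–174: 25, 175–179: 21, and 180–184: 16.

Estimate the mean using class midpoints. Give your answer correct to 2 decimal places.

Midpoints: 152, 157, 162, 167, 172, 177, 182
Σfm = 11×152 + 18×157 + 22×162 + 18×167 + 25×172 + 21×177 + 16×182 = 21997
n = Σf = 131
Mean = 21997 / 131 = 167.9160

167.92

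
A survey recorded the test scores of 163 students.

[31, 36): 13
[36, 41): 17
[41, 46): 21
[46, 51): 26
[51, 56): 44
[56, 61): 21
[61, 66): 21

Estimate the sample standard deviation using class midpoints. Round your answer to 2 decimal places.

Midpoints: 33.5, 38.5, 43.5, 48.5, 53.5, 58.5, 63.5
n = 163, Σfm = 8180.5, mean = 50.1871
Σfm² = 423166.75
Σf(m − x̄)² = Σfm² − (Σfm)²/n = 423166.75 − 8180.5²/163 = 12611.0429
Sample variance = 12611.0429 / 162 = 77.8459
Standard deviation = √77.8459 = 8.8230

8.82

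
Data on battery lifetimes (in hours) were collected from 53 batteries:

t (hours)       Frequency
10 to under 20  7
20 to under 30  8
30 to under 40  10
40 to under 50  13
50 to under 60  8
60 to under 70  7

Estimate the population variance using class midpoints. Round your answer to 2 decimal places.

Midpoints: 15, 25, 35, 45, 55, 65
n = 53, Σfm = 2135, mean = 40.2830
Σfm² = 98925
Σf(m − x̄)² = Σfm² − (Σfm)²/n = 98925 − 2135²/53 = 12920.7547
Population variance = 12920.7547 / 53 = 243.7878

243.79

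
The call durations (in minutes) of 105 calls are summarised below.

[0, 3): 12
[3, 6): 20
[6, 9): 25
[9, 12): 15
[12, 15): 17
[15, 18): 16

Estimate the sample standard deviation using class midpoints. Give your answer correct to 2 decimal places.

4.82

Midpoints: 1.5, 4.5, 7.5, 10.5, 13.5, 16.5
n = 105, Σfm = 946.5, mean = 9.0143
Σfm² = 10946.25
Σf(m − x̄)² = Σfm² − (Σfm)²/n = 10946.25 − 946.5²/105 = 2414.2286
Sample variance = 2414.2286 / 104 = 23.2137
Standard deviation = √23.2137 = 4.8181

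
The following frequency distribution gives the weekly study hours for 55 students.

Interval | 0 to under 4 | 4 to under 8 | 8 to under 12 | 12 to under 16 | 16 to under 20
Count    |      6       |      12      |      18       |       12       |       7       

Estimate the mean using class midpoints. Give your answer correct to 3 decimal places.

Midpoints: 2, 6, 10, 14, 18
Σfm = 6×2 + 12×6 + 18×10 + 12×14 + 7×18 = 558
n = Σf = 55
Mean = 558 / 55 = 10.1455

10.145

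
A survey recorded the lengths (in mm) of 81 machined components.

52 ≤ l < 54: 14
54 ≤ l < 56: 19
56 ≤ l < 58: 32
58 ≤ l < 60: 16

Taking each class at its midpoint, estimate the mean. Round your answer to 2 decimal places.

56.23

Midpoints: 53, 55, 57, 59
Σfm = 14×53 + 19×55 + 32×57 + 16×59 = 4555
n = Σf = 81
Mean = 4555 / 81 = 56.2346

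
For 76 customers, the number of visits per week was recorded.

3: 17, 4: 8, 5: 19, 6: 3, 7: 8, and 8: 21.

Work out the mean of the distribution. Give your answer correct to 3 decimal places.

Values: 3, 4, 5, 6, 7, 8
Σfx = 17×3 + 8×4 + 19×5 + 3×6 + 8×7 + 21×8 = 420
n = Σf = 76
Mean = 420 / 76 = 5.5263

5.526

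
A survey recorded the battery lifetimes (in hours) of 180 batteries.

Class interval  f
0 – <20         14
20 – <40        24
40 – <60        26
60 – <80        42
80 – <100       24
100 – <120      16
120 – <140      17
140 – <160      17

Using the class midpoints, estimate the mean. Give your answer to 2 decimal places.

76.56

Midpoints: 10, 30, 50, 70, 90, 110, 130, 150
Σfm = 14×10 + 24×30 + 26×50 + 42×70 + 24×90 + 16×110 + 17×130 + 17×150 = 13780
n = Σf = 180
Mean = 13780 / 180 = 76.5556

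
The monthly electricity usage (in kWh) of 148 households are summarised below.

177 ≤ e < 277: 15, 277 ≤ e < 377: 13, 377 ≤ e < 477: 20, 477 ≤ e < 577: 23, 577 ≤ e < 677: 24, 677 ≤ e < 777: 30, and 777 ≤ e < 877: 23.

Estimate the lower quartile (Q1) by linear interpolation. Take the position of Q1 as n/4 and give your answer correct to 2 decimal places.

Cumulative frequencies: 15, 28, 48, 71, 95, 125, 148
n = 148; position = n/4 = 37.
This falls in the class 377 ≤ e < 477: L = 377, F = 28, f = 20, h = 100.
Lower quartile ≈ 377 + ((37 − 28) / 20) × 100 = 422.0000

422.00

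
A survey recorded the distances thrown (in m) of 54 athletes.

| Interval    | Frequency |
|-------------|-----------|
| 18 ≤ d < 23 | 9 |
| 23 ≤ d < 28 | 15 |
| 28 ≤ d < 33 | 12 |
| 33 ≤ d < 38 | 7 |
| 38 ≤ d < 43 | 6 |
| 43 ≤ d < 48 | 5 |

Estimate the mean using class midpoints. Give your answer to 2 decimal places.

30.59

Midpoints: 20.5, 25.5, 30.5, 35.5, 40.5, 45.5
Σfm = 9×20.5 + 15×25.5 + 12×30.5 + 7×35.5 + 6×40.5 + 5×45.5 = 1652
n = Σf = 54
Mean = 1652 / 54 = 30.5926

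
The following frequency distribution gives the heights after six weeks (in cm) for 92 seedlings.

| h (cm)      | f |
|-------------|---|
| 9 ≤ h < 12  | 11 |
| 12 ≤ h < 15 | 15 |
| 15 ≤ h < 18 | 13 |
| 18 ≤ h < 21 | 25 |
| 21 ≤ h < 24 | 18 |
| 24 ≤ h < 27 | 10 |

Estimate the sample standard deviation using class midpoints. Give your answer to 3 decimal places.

4.604

Midpoints: 10.5, 13.5, 16.5, 19.5, 22.5, 25.5
n = 92, Σfm = 1680, mean = 18.2609
Σfm² = 32607
Σf(m − x̄)² = Σfm² − (Σfm)²/n = 32607 − 1680²/92 = 1928.7391
Sample variance = 1928.7391 / 91 = 21.1949
Standard deviation = √21.1949 = 4.6038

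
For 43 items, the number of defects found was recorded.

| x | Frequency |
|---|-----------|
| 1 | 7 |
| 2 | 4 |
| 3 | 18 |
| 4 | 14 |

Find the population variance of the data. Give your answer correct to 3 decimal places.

1.061

Values: 1, 2, 3, 4
n = 43, Σfx = 125, mean = 2.9070
Σfx² = 409
Σf(x − x̄)² = Σfx² − (Σfx)²/n = 409 − 125²/43 = 45.6279
Population variance = 45.6279 / 43 = 1.0611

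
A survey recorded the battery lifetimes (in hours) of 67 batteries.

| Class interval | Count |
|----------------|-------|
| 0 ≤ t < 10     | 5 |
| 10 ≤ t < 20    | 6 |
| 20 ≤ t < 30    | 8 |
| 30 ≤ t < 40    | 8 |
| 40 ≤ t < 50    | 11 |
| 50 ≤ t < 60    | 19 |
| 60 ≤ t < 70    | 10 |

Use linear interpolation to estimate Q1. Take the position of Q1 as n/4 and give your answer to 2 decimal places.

27.19

Cumulative frequencies: 5, 11, 19, 27, 38, 57, 67
n = 67; position = n/4 = 16.75.
This falls in the class 20 ≤ t < 30: L = 20, F = 11, f = 8, h = 10.
Lower quartile ≈ 20 + ((16.75 − 11) / 8) × 10 = 27.1875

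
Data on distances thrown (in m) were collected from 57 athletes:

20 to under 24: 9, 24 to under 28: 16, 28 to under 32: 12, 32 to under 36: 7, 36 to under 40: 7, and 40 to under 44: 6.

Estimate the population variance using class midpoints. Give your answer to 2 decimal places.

Midpoints: 22, 26, 30, 34, 38, 42
n = 57, Σfm = 1730, mean = 30.3509
Σfm² = 54756
Σf(m − x̄)² = Σfm² − (Σfm)²/n = 54756 − 1730²/57 = 2248.9825
Population variance = 2248.9825 / 57 = 39.4558

39.46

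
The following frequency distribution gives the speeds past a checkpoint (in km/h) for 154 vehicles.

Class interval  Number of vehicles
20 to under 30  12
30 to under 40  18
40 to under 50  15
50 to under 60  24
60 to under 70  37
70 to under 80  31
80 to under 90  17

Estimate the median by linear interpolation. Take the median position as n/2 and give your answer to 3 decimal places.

Cumulative frequencies: 12, 30, 45, 69, 106, 137, 154
n = 154; position = n/2 = 77.
This falls in the class 60 to under 70: L = 60, F = 69, f = 37, h = 10.
Median ≈ 60 + ((77 − 69) / 37) × 10 = 62.1622

62.162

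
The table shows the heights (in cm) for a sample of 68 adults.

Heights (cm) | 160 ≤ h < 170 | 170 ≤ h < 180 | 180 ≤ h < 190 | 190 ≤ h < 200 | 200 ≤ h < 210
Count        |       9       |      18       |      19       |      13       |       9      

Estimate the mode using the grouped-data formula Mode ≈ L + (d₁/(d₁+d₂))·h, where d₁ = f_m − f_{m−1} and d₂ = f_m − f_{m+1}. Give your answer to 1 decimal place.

Modal class: 180 ≤ h < 190 (highest frequency 19).
d₁ = 19 − 18 = 1, d₂ = 19 − 13 = 6
Mode ≈ 180 + (1/(1+6)) × 10 = 180 + 1.4286 = 181.4286

181.4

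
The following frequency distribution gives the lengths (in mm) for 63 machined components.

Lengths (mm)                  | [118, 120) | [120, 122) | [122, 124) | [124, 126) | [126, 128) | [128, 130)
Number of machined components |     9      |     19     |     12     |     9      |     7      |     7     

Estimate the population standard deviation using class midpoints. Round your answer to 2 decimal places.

Midpoints: 119, 121, 123, 125, 127, 129
n = 63, Σfm = 7763, mean = 123.2222
Σfm² = 957191
Σf(m − x̄)² = Σfm² − (Σfm)²/n = 957191 − 7763²/63 = 616.8889
Population variance = 616.8889 / 63 = 9.7919
Standard deviation = √9.7919 = 3.1292

3.13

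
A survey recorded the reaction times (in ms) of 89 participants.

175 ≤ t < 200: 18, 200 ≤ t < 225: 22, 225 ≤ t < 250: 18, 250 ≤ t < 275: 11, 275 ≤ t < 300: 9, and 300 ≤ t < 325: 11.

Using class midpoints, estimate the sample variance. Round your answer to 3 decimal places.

Midpoints: 187.5, 212.5, 237.5, 262.5, 287.5, 312.5
n = 89, Σfm = 21237.5, mean = 238.6236
Σfm² = 5217656.25
Σf(m − x̄)² = Σfm² − (Σfm)²/n = 5217656.25 − 21237.5²/89 = 149887.6404
Sample variance = 149887.6404 / 88 = 1703.2686

1703.269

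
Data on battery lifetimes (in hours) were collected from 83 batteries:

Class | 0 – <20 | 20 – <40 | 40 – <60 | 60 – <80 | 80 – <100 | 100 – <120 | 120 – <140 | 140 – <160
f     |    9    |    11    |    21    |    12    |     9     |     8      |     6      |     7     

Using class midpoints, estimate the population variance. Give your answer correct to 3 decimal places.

Midpoints: 10, 30, 50, 70, 90, 110, 130, 150
n = 83, Σfm = 5830, mean = 70.2410
Σfm² = 550700
Σf(m − x̄)² = Σfm² − (Σfm)²/n = 550700 − 5830²/83 = 141195.1807
Population variance = 141195.1807 / 83 = 1701.1468

1701.147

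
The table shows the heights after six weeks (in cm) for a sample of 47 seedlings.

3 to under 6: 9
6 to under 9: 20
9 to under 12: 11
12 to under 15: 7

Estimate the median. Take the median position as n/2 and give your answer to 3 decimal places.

8.175

Cumulative frequencies: 9, 29, 40, 47
n = 47; position = n/2 = 23.5.
This falls in the class 6 to under 9: L = 6, F = 9, f = 20, h = 3.
Median ≈ 6 + ((23.5 − 9) / 20) × 3 = 8.1750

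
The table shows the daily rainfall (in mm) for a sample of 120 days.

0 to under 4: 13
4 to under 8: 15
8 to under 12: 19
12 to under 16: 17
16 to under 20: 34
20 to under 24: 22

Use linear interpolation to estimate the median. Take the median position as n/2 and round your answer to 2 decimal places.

Cumulative frequencies: 13, 28, 47, 64, 98, 120
n = 120; position = n/2 = 60.
This falls in the class 12 to under 16: L = 12, F = 47, f = 17, h = 4.
Median ≈ 12 + ((60 − 47) / 17) × 4 = 15.0588

15.06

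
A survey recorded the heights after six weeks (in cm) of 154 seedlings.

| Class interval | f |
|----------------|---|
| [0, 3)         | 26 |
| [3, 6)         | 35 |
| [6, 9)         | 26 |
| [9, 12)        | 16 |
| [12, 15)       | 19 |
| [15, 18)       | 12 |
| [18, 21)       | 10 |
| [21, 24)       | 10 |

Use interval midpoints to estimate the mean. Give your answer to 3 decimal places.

Midpoints: 1.5, 4.5, 7.5, 10.5, 13.5, 16.5, 19.5, 22.5
Σfm = 26×1.5 + 35×4.5 + 26×7.5 + 16×10.5 + 19×13.5 + 12×16.5 + 10×19.5 + 10×22.5 = 1434
n = Σf = 154
Mean = 1434 / 154 = 9.3117

9.312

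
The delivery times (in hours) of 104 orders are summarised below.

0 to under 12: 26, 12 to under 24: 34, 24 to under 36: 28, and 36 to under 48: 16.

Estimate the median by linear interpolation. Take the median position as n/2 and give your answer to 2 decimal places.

Cumulative frequencies: 26, 60, 88, 104
n = 104; position = n/2 = 52.
This falls in the class 12 to under 24: L = 12, F = 26, f = 34, h = 12.
Median ≈ 12 + ((52 − 26) / 34) × 12 = 21.1765

21.18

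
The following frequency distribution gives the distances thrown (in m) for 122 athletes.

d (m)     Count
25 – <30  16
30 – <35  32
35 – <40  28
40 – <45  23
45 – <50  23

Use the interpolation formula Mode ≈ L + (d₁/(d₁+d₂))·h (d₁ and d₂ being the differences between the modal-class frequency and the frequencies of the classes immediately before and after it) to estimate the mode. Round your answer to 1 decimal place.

Modal class: 30 – <35 (highest frequency 32).
d₁ = 32 − 16 = 16, d₂ = 32 − 28 = 4
Mode ≈ 30 + (16/(16+4)) × 5 = 30 + 4.0000 = 34.0000

34.0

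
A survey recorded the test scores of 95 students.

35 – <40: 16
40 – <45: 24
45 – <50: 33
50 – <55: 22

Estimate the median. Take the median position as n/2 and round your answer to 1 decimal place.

Cumulative frequencies: 16, 40, 73, 95
n = 95; position = n/2 = 47.5.
This falls in the class 45 – <50: L = 45, F = 40, f = 33, h = 5.
Median ≈ 45 + ((47.5 − 40) / 33) × 5 = 46.1364

46.1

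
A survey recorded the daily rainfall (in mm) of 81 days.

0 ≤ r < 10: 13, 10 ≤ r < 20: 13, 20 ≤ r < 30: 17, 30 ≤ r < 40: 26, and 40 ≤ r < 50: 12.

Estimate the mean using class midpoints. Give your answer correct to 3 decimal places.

Midpoints: 5, 15, 25, 35, 45
Σfm = 13×5 + 13×15 + 17×25 + 26×35 + 12×45 = 2135
n = Σf = 81
Mean = 2135 / 81 = 26.3580

26.358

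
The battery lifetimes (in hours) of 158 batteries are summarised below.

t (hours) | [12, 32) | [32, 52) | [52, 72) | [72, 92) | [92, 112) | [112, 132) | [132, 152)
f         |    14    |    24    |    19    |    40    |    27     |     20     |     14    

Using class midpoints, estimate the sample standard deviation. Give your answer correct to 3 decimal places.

34.751

Midpoints: 22, 42, 62, 82, 102, 122, 142
n = 158, Σfm = 12956, mean = 82.0000
Σfm² = 1251992
Σf(m − x̄)² = Σfm² − (Σfm)²/n = 1251992 − 12956²/158 = 189600.0000
Sample variance = 189600.0000 / 157 = 1207.6433
Standard deviation = √1207.6433 = 34.7512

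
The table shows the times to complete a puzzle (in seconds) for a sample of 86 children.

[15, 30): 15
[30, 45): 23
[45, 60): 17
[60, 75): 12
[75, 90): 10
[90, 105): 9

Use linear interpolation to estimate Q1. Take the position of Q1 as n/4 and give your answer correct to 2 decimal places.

Cumulative frequencies: 15, 38, 55, 67, 77, 86
n = 86; position = n/4 = 21.5.
This falls in the class [30, 45): L = 30, F = 15, f = 23, h = 15.
Lower quartile ≈ 30 + ((21.5 − 15) / 23) × 15 = 34.2391

34.24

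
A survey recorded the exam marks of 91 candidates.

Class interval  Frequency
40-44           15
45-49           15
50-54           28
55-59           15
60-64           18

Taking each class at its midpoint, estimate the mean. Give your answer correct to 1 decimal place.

Midpoints: 42, 47, 52, 57, 62
Σfm = 15×42 + 15×47 + 28×52 + 15×57 + 18×62 = 4762
n = Σf = 91
Mean = 4762 / 91 = 52.3297

52.3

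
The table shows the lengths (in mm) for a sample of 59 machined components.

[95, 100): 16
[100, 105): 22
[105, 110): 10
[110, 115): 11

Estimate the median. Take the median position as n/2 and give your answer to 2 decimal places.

Cumulative frequencies: 16, 38, 48, 59
n = 59; position = n/2 = 29.5.
This falls in the class [100, 105): L = 100, F = 16, f = 22, h = 5.
Median ≈ 100 + ((29.5 − 16) / 22) × 5 = 103.0682

103.07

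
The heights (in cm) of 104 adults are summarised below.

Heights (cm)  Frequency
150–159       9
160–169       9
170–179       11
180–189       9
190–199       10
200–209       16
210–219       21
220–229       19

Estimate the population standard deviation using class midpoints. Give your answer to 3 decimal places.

Midpoints: 154.5, 164.5, 174.5, 184.5, 194.5, 204.5, 214.5, 224.5
n = 104, Σfm = 20438, mean = 196.5192
Σfm² = 4070936
Σf(m − x̄)² = Σfm² − (Σfm)²/n = 4070936 − 20438²/104 = 54475.9615
Population variance = 54475.9615 / 104 = 523.8073
Standard deviation = √523.8073 = 22.8868

22.887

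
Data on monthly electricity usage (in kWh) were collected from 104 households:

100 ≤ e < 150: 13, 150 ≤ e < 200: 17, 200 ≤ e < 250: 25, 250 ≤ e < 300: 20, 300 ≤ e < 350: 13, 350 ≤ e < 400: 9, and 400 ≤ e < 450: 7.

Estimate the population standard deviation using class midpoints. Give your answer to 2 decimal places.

Midpoints: 125, 175, 225, 275, 325, 375, 425
n = 104, Σfm = 26300, mean = 252.8846
Σfm² = 7405000
Σf(m − x̄)² = Σfm² − (Σfm)²/n = 7405000 − 26300²/104 = 754134.6154
Population variance = 754134.6154 / 104 = 7251.2944
Standard deviation = √7251.2944 = 85.1545

85.15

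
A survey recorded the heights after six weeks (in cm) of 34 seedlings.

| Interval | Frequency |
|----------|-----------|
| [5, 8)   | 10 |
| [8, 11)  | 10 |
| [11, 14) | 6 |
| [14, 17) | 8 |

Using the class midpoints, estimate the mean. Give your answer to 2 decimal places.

10.56

Midpoints: 6.5, 9.5, 12.5, 15.5
Σfm = 10×6.5 + 10×9.5 + 6×12.5 + 8×15.5 = 359
n = Σf = 34
Mean = 359 / 34 = 10.5588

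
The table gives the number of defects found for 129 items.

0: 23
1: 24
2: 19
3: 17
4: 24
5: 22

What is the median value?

Cumulative frequencies: 23, 47, 66, 83, 107, 129
n = 129, so the median is the value in position (n+1)/2 = 65.
Position 65 falls at value 2.

2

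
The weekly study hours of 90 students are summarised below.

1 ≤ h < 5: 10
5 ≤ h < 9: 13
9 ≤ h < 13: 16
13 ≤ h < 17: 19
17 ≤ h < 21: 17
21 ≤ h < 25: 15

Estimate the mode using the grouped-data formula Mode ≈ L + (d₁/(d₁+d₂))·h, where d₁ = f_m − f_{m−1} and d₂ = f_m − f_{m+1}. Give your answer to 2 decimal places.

Modal class: 13 ≤ h < 17 (highest frequency 19).
d₁ = 19 − 16 = 3, d₂ = 19 − 17 = 2
Mode ≈ 13 + (3/(3+2)) × 4 = 13 + 2.4000 = 15.4000

15.40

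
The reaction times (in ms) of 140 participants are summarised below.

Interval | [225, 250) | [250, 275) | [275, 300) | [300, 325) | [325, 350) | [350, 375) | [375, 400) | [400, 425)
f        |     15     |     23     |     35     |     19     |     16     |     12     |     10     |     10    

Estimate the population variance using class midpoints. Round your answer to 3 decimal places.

Midpoints: 237.5, 262.5, 287.5, 312.5, 337.5, 362.5, 387.5, 412.5
n = 140, Σfm = 43350, mean = 309.6429
Σfm² = 13781875
Σf(m − x̄)² = Σfm² − (Σfm)²/n = 13781875 − 43350²/140 = 358857.1429
Population variance = 358857.1429 / 140 = 2563.2653

2563.265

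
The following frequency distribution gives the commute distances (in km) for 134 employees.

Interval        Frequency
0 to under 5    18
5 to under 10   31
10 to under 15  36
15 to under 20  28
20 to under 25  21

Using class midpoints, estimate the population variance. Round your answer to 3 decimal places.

40.099

Midpoints: 2.5, 7.5, 12.5, 17.5, 22.5
n = 134, Σfm = 1690, mean = 12.6119
Σfm² = 26687.5
Σf(m − x̄)² = Σfm² − (Σfm)²/n = 26687.5 − 1690²/134 = 5373.3209
Population variance = 5373.3209 / 134 = 40.0994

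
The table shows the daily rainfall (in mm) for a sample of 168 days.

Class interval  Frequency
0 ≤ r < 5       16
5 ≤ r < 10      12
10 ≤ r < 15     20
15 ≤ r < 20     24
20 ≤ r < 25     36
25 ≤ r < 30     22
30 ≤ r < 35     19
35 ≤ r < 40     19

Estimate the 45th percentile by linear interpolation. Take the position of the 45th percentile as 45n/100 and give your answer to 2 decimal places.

Cumulative frequencies: 16, 28, 48, 72, 108, 130, 149, 168
n = 168; position = 45n/100 = 75.6.
This falls in the class 20 ≤ r < 25: L = 20, F = 72, f = 36, h = 5.
45th percentile ≈ 20 + ((75.6 − 72) / 36) × 5 = 20.5000

20.50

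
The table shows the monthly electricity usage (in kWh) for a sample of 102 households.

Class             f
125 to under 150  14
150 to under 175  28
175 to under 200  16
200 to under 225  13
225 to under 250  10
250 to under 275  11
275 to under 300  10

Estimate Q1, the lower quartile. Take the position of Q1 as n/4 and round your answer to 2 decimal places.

160.27

Cumulative frequencies: 14, 42, 58, 71, 81, 92, 102
n = 102; position = n/4 = 25.5.
This falls in the class 150 to under 175: L = 150, F = 14, f = 28, h = 25.
Lower quartile ≈ 150 + ((25.5 − 14) / 28) × 25 = 160.2679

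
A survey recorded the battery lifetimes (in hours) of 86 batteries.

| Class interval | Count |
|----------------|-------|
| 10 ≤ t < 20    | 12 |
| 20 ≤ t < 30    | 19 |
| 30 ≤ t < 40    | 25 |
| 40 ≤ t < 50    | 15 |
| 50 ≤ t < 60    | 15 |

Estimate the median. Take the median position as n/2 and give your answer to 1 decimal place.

Cumulative frequencies: 12, 31, 56, 71, 86
n = 86; position = n/2 = 43.
This falls in the class 30 ≤ t < 40: L = 30, F = 31, f = 25, h = 10.
Median ≈ 30 + ((43 − 31) / 25) × 10 = 34.8000

34.8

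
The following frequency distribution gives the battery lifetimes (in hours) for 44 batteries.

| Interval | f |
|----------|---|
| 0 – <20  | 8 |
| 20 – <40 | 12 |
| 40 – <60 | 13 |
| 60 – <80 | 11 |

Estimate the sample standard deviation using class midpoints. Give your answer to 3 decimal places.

Midpoints: 10, 30, 50, 70
n = 44, Σfm = 1860, mean = 42.2727
Σfm² = 98000
Σf(m − x̄)² = Σfm² − (Σfm)²/n = 98000 − 1860²/44 = 19372.7273
Sample variance = 19372.7273 / 43 = 450.5285
Standard deviation = √450.5285 = 21.2257

21.226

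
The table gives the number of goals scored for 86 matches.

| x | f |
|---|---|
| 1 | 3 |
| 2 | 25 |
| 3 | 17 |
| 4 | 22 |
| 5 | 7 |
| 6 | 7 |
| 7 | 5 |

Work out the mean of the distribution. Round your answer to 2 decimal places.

Values: 1, 2, 3, 4, 5, 6, 7
Σfx = 3×1 + 25×2 + 17×3 + 22×4 + 7×5 + 7×6 + 5×7 = 304
n = Σf = 86
Mean = 304 / 86 = 3.5349

3.53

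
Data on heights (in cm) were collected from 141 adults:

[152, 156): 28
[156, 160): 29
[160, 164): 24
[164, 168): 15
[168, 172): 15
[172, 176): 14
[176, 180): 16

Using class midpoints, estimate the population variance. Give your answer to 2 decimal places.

64.35

Midpoints: 154, 158, 162, 166, 170, 174, 178
n = 141, Σfm = 23106, mean = 163.8723
Σfm² = 3795508
Σf(m − x̄)² = Σfm² − (Σfm)²/n = 3795508 − 23106²/141 = 9073.7021
Population variance = 9073.7021 / 141 = 64.3525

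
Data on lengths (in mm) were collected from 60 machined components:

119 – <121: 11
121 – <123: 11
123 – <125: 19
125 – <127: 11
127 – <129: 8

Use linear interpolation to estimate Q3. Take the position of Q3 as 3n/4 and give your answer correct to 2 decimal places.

125.73

Cumulative frequencies: 11, 22, 41, 52, 60
n = 60; position = 3n/4 = 45.
This falls in the class 125 – <127: L = 125, F = 41, f = 11, h = 2.
Upper quartile ≈ 125 + ((45 − 41) / 11) × 2 = 125.7273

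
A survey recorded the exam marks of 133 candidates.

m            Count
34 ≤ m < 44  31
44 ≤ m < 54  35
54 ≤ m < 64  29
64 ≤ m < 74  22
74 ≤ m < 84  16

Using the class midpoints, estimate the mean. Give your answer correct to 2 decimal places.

Midpoints: 39, 49, 59, 69, 79
Σfm = 31×39 + 35×49 + 29×59 + 22×69 + 16×79 = 7417
n = Σf = 133
Mean = 7417 / 133 = 55.7669

55.77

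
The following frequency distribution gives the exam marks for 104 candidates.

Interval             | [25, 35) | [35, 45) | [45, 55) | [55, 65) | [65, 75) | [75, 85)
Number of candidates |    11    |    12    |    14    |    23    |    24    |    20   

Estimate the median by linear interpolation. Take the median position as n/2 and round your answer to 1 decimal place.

61.5

Cumulative frequencies: 11, 23, 37, 60, 84, 104
n = 104; position = n/2 = 52.
This falls in the class [55, 65): L = 55, F = 37, f = 23, h = 10.
Median ≈ 55 + ((52 − 37) / 23) × 10 = 61.5217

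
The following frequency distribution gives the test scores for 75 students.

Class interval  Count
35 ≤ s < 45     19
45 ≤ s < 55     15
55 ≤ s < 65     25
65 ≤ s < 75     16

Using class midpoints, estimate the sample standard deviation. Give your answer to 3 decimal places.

10.951

Midpoints: 40, 50, 60, 70
n = 75, Σfm = 4130, mean = 55.0667
Σfm² = 236300
Σf(m − x̄)² = Σfm² − (Σfm)²/n = 236300 − 4130²/75 = 8874.6667
Sample variance = 8874.6667 / 74 = 119.9279
Standard deviation = √119.9279 = 10.9512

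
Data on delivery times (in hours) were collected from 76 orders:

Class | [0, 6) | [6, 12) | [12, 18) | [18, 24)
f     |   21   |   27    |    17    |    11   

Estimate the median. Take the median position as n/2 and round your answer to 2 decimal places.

9.78

Cumulative frequencies: 21, 48, 65, 76
n = 76; position = n/2 = 38.
This falls in the class [6, 12): L = 6, F = 21, f = 27, h = 6.
Median ≈ 6 + ((38 − 21) / 27) × 6 = 9.7778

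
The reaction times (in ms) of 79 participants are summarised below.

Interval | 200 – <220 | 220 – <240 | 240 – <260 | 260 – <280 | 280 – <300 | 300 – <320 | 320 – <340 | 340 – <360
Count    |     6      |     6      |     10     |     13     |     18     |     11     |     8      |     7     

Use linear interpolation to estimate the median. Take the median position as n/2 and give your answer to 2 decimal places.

285.00

Cumulative frequencies: 6, 12, 22, 35, 53, 64, 72, 79
n = 79; position = n/2 = 39.5.
This falls in the class 280 – <300: L = 280, F = 35, f = 18, h = 20.
Median ≈ 280 + ((39.5 − 35) / 18) × 20 = 285.0000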